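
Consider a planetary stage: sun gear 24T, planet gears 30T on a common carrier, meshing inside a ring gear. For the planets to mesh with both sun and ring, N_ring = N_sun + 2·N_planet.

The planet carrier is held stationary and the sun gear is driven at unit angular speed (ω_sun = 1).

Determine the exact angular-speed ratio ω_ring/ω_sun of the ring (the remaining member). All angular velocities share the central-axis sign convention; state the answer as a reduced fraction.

N_ring = 24 + 2·30 = 84
24(ω_s−ω_c) = −84(ω_r−ω_c),  ω_c=0, ω_s=1
ω_r = 0 − (24/84)(1−0) = -2/7
ω_r/ω_s = -2/7

-2/7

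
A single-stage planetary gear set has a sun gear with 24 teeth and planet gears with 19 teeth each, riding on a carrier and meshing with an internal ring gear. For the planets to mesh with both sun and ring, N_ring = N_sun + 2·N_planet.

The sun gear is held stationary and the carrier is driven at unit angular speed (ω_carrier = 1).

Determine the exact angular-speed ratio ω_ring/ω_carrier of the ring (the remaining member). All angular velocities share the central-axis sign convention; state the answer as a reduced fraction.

N_ring = 24 + 2·19 = 62
24(ω_s−ω_c) = −62(ω_r−ω_c),  ω_s=0, ω_c=1
ω_r = 1 − (24/62)(0−1) = 43/31
ω_r/ω_c = 43/31

43/31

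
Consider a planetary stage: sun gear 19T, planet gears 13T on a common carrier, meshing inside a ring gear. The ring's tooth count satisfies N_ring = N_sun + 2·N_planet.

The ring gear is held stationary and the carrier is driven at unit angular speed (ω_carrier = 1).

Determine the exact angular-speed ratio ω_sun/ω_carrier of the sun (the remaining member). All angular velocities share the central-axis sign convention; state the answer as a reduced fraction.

N_ring = 19 + 2·13 = 45
19(ω_s−ω_c) = −45(ω_r−ω_c),  ω_r=0, ω_c=1
ω_s = 1 − (45/19)(0−1) = 64/19
ω_s/ω_c = 64/19

64/19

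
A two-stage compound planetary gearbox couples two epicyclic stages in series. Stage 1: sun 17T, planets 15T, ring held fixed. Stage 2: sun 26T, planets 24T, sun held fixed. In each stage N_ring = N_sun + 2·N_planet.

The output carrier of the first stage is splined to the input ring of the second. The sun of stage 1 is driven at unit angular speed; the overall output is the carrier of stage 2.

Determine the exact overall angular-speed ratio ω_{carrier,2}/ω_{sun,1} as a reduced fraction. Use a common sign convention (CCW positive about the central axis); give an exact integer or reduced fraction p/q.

629/3200

Stage 1: N_ring = 17 + 2·15 = 47
Stage 1: 17(ω_s−ω_c) = −47(ω_r−ω_c),  ω_r=0, ω_s=1
Stage 1: 17(1−ω_c) = −47(0−ω_c)  ⇒  64ω_c = 17  ⇒  ω_c = 17/64
  ⇒ ω_c¹/ω_s¹ = 17/64
Stage 2: N_ring = 26 + 2·24 = 74
Stage 2: 26(ω_s−ω_c) = −74(ω_r−ω_c),  ω_s=0, ω_r=1
Stage 2: 26(0−ω_c) = −74(1−ω_c)  ⇒  100ω_c = 74  ⇒  ω_c = 37/50
  ⇒ ω_c²/ω_r² = 37/50
Coupling ω_r² = ω_c¹ ⇒ overall = 17/64 × 37/50 = 629/3200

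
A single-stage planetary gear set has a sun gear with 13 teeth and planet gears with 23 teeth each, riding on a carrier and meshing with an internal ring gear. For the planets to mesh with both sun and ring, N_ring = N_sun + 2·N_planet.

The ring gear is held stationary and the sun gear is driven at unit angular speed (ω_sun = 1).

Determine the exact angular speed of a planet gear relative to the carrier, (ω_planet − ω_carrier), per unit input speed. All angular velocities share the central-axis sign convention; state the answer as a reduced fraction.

N_ring = 13 + 2·23 = 59
13(ω_s−ω_c) = −59(ω_r−ω_c),  ω_r=0, ω_s=1
13(1−ω_c) = −59(0−ω_c)  ⇒  72ω_c = 13  ⇒  ω_c = 13/72
sun–planet: 13·(1−13/72) = −23·(ω_p−ω_c)  ⇒  ω_p−ω_c = −(13/23)·(59/72) = -767/1656

-767/1656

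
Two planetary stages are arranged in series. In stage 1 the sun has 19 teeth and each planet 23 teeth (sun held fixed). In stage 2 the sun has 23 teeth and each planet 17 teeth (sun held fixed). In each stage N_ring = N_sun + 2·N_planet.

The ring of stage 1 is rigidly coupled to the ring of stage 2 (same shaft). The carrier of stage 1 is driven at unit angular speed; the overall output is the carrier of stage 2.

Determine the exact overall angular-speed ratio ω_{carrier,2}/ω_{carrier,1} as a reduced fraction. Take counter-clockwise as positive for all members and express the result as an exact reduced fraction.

Stage 1: N_ring = 19 + 2·23 = 65
Stage 1: 19(ω_s−ω_c) = −65(ω_r−ω_c),  ω_s=0, ω_c=1
Stage 1: ω_r = 1 − (19/65)(0−1) = 84/65
  ⇒ ω_r¹/ω_c¹ = 84/65
Stage 2: N_ring = 23 + 2·17 = 57
Stage 2: 23(ω_s−ω_c) = −57(ω_r−ω_c),  ω_s=0, ω_r=1
Stage 2: 23(0−ω_c) = −57(1−ω_c)  ⇒  80ω_c = 57  ⇒  ω_c = 57/80
  ⇒ ω_c²/ω_r² = 57/80
Coupling ω_r² = ω_r¹ ⇒ overall = 84/65 × 57/80 = 1197/1300

1197/1300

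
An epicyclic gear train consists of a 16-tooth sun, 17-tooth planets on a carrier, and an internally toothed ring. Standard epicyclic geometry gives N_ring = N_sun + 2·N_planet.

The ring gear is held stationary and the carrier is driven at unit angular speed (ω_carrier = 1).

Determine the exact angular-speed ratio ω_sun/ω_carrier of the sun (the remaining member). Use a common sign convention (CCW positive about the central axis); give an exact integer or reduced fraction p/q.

N_ring = 16 + 2·17 = 50
16(ω_s−ω_c) = −50(ω_r−ω_c),  ω_r=0, ω_c=1
ω_s = 1 − (50/16)(0−1) = 33/8
ω_s/ω_c = 33/8

33/8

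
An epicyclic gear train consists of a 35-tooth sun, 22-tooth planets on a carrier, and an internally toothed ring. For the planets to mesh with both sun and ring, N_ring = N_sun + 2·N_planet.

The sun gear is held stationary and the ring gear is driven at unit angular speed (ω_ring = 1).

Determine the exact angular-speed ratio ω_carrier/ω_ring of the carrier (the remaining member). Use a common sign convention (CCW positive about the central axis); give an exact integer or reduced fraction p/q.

79/114

N_ring = 35 + 2·22 = 79
35(ω_s−ω_c) = −79(ω_r−ω_c),  ω_s=0, ω_r=1
35(0−ω_c) = −79(1−ω_c)  ⇒  114ω_c = 79  ⇒  ω_c = 79/114
ω_c/ω_r = 79/114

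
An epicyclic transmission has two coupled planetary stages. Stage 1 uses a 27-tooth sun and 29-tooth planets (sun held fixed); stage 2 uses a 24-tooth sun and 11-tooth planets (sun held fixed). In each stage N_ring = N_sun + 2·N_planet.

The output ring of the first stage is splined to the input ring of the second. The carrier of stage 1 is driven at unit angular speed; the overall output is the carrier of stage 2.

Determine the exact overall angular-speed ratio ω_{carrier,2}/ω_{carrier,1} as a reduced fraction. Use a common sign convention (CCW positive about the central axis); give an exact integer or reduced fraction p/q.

368/425

Stage 1: N_ring = 27 + 2·29 = 85
Stage 1: 27(ω_s−ω_c) = −85(ω_r−ω_c),  ω_s=0, ω_c=1
Stage 1: ω_r = 1 − (27/85)(0−1) = 112/85
  ⇒ ω_r¹/ω_c¹ = 112/85
Stage 2: N_ring = 24 + 2·11 = 46
Stage 2: 24(ω_s−ω_c) = −46(ω_r−ω_c),  ω_s=0, ω_r=1
Stage 2: 24(0−ω_c) = −46(1−ω_c)  ⇒  70ω_c = 46  ⇒  ω_c = 23/35
  ⇒ ω_c²/ω_r² = 23/35
Coupling ω_r² = ω_r¹ ⇒ overall = 112/85 × 23/35 = 368/425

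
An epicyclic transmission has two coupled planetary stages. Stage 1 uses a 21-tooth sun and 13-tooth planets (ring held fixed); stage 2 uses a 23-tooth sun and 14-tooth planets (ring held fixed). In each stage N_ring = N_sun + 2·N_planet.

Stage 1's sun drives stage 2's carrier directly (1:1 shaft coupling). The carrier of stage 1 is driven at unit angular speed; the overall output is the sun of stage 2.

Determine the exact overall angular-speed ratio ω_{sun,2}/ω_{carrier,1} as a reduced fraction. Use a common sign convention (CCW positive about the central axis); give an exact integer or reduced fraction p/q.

Stage 1: N_ring = 21 + 2·13 = 47
Stage 1: 21(ω_s−ω_c) = −47(ω_r−ω_c),  ω_r=0, ω_c=1
Stage 1: ω_s = 1 − (47/21)(0−1) = 68/21
  ⇒ ω_s¹/ω_c¹ = 68/21
Stage 2: N_ring = 23 + 2·14 = 51
Stage 2: 23(ω_s−ω_c) = −51(ω_r−ω_c),  ω_r=0, ω_c=1
Stage 2: ω_s = 1 − (51/23)(0−1) = 74/23
  ⇒ ω_s²/ω_c² = 74/23
Coupling ω_c² = ω_s¹ ⇒ overall = 68/21 × 74/23 = 5032/483

5032/483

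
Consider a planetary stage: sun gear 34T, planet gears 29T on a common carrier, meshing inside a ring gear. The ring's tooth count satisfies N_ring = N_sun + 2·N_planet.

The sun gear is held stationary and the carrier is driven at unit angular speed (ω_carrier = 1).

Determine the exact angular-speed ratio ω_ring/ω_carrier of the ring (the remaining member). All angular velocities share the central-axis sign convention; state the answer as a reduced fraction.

63/46

N_ring = 34 + 2·29 = 92
34(ω_s−ω_c) = −92(ω_r−ω_c),  ω_s=0, ω_c=1
ω_r = 1 − (34/92)(0−1) = 63/46
ω_r/ω_c = 63/46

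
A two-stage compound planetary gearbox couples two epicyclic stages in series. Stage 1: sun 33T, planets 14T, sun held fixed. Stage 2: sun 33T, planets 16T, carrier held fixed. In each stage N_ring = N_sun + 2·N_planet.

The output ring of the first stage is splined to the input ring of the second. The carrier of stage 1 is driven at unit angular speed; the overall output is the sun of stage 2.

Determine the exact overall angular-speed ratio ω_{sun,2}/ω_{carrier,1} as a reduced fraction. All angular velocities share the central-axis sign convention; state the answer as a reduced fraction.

-6110/2013

Stage 1: N_ring = 33 + 2·14 = 61
Stage 1: 33(ω_s−ω_c) = −61(ω_r−ω_c),  ω_s=0, ω_c=1
Stage 1: ω_r = 1 − (33/61)(0−1) = 94/61
  ⇒ ω_r¹/ω_c¹ = 94/61
Stage 2: N_ring = 33 + 2·16 = 65
Stage 2: 33(ω_s−ω_c) = −65(ω_r−ω_c),  ω_c=0, ω_r=1
Stage 2: ω_s = 0 − (65/33)(1−0) = -65/33
  ⇒ ω_s²/ω_r² = -65/33
Coupling ω_r² = ω_r¹ ⇒ overall = 94/61 × -65/33 = -6110/2013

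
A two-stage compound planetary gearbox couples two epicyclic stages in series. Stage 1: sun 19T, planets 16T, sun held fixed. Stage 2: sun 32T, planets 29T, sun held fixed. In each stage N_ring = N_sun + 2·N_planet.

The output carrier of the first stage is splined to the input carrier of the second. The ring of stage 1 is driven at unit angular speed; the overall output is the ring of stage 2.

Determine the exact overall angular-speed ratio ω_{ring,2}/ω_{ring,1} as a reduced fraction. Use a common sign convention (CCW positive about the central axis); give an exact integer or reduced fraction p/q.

Stage 1: N_ring = 19 + 2·16 = 51
Stage 1: 19(ω_s−ω_c) = −51(ω_r−ω_c),  ω_s=0, ω_r=1
Stage 1: 19(0−ω_c) = −51(1−ω_c)  ⇒  70ω_c = 51  ⇒  ω_c = 51/70
  ⇒ ω_c¹/ω_r¹ = 51/70
Stage 2: N_ring = 32 + 2·29 = 90
Stage 2: 32(ω_s−ω_c) = −90(ω_r−ω_c),  ω_s=0, ω_c=1
Stage 2: ω_r = 1 − (32/90)(0−1) = 61/45
  ⇒ ω_r²/ω_c² = 61/45
Coupling ω_c² = ω_c¹ ⇒ overall = 51/70 × 61/45 = 1037/1050

1037/1050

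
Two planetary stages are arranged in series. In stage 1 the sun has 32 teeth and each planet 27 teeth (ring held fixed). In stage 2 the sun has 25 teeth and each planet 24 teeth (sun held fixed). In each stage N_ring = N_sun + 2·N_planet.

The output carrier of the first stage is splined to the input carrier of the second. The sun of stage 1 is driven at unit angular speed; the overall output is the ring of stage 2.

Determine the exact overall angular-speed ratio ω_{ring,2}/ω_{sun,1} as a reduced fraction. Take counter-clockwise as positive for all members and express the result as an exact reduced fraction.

1568/4307

Stage 1: N_ring = 32 + 2·27 = 86
Stage 1: 32(ω_s−ω_c) = −86(ω_r−ω_c),  ω_r=0, ω_s=1
Stage 1: 32(1−ω_c) = −86(0−ω_c)  ⇒  118ω_c = 32  ⇒  ω_c = 16/59
  ⇒ ω_c¹/ω_s¹ = 16/59
Stage 2: N_ring = 25 + 2·24 = 73
Stage 2: 25(ω_s−ω_c) = −73(ω_r−ω_c),  ω_s=0, ω_c=1
Stage 2: ω_r = 1 − (25/73)(0−1) = 98/73
  ⇒ ω_r²/ω_c² = 98/73
Coupling ω_c² = ω_c¹ ⇒ overall = 16/59 × 98/73 = 1568/4307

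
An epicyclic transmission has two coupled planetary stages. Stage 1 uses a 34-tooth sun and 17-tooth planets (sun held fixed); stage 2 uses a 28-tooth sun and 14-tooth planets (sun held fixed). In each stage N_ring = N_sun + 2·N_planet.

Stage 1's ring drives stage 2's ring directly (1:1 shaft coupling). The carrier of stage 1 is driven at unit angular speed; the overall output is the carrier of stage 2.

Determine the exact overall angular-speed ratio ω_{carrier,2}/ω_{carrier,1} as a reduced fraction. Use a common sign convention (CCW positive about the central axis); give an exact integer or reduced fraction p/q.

1

Stage 1: N_ring = 34 + 2·17 = 68
Stage 1: 34(ω_s−ω_c) = −68(ω_r−ω_c),  ω_s=0, ω_c=1
Stage 1: ω_r = 1 − (34/68)(0−1) = 3/2
  ⇒ ω_r¹/ω_c¹ = 3/2
Stage 2: N_ring = 28 + 2·14 = 56
Stage 2: 28(ω_s−ω_c) = −56(ω_r−ω_c),  ω_s=0, ω_r=1
Stage 2: 28(0−ω_c) = −56(1−ω_c)  ⇒  84ω_c = 56  ⇒  ω_c = 2/3
  ⇒ ω_c²/ω_r² = 2/3
Coupling ω_r² = ω_r¹ ⇒ overall = 3/2 × 2/3 = 1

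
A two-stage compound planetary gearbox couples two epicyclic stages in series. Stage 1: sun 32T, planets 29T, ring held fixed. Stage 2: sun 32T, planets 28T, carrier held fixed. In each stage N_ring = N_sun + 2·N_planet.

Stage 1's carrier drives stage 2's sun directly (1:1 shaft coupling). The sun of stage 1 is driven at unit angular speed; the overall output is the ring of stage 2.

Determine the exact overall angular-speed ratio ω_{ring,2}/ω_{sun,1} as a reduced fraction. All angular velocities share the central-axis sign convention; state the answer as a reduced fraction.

-64/671

Stage 1: N_ring = 32 + 2·29 = 90
Stage 1: 32(ω_s−ω_c) = −90(ω_r−ω_c),  ω_r=0, ω_s=1
Stage 1: 32(1−ω_c) = −90(0−ω_c)  ⇒  122ω_c = 32  ⇒  ω_c = 16/61
  ⇒ ω_c¹/ω_s¹ = 16/61
Stage 2: N_ring = 32 + 2·28 = 88
Stage 2: 32(ω_s−ω_c) = −88(ω_r−ω_c),  ω_c=0, ω_s=1
Stage 2: ω_r = 0 − (32/88)(1−0) = -4/11
  ⇒ ω_r²/ω_s² = -4/11
Coupling ω_s² = ω_c¹ ⇒ overall = 16/61 × -4/11 = -64/671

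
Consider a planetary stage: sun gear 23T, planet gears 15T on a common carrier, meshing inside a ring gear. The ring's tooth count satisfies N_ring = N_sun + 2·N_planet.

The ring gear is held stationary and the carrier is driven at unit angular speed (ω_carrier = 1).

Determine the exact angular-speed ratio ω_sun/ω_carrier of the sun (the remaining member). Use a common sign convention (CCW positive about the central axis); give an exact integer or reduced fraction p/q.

76/23

N_ring = 23 + 2·15 = 53
23(ω_s−ω_c) = −53(ω_r−ω_c),  ω_r=0, ω_c=1
ω_s = 1 − (53/23)(0−1) = 76/23
ω_s/ω_c = 76/23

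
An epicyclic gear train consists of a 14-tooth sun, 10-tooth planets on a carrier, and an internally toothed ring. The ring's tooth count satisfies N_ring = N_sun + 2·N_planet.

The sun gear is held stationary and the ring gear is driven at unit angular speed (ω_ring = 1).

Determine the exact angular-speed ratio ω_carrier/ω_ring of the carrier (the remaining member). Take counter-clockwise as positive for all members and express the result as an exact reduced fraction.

17/24

N_ring = 14 + 2·10 = 34
14(ω_s−ω_c) = −34(ω_r−ω_c),  ω_s=0, ω_r=1
14(0−ω_c) = −34(1−ω_c)  ⇒  48ω_c = 34  ⇒  ω_c = 17/24
ω_c/ω_r = 17/24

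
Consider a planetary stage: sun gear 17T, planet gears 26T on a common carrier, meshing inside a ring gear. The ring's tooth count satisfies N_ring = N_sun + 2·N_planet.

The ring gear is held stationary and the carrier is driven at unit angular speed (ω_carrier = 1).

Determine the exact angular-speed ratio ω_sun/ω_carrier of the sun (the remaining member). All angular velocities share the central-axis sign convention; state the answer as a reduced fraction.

N_ring = 17 + 2·26 = 69
17(ω_s−ω_c) = −69(ω_r−ω_c),  ω_r=0, ω_c=1
ω_s = 1 − (69/17)(0−1) = 86/17
ω_s/ω_c = 86/17

86/17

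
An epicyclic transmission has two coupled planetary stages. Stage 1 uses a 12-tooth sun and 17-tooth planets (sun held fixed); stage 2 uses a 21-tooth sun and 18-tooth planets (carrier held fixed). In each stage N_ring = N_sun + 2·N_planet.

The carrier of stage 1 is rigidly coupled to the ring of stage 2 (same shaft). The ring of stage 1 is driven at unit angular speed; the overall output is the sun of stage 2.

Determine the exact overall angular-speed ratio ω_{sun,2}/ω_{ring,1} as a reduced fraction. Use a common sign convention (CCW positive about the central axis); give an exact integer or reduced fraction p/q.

Stage 1: N_ring = 12 + 2·17 = 46
Stage 1: 12(ω_s−ω_c) = −46(ω_r−ω_c),  ω_s=0, ω_r=1
Stage 1: 12(0−ω_c) = −46(1−ω_c)  ⇒  58ω_c = 46  ⇒  ω_c = 23/29
  ⇒ ω_c¹/ω_r¹ = 23/29
Stage 2: N_ring = 21 + 2·18 = 57
Stage 2: 21(ω_s−ω_c) = −57(ω_r−ω_c),  ω_c=0, ω_r=1
Stage 2: ω_s = 0 − (57/21)(1−0) = -19/7
  ⇒ ω_s²/ω_r² = -19/7
Coupling ω_r² = ω_c¹ ⇒ overall = 23/29 × -19/7 = -437/203

-437/203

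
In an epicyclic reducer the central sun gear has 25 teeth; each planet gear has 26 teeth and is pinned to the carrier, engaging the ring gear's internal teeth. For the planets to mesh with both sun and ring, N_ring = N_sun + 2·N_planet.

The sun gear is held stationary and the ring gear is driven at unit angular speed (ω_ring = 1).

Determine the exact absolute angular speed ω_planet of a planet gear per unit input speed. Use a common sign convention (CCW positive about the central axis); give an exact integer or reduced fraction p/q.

77/52

N_ring = 25 + 2·26 = 77
25(ω_s−ω_c) = −77(ω_r−ω_c),  ω_s=0, ω_r=1
25(0−ω_c) = −77(1−ω_c)  ⇒  102ω_c = 77  ⇒  ω_c = 77/102
sun–planet: 25·(0−77/102) = −26·(ω_p−ω_c)  ⇒  ω_p−ω_c = −(25/26)·(-77/102) = 1925/2652
ω_p = 77/102 + 1925/2652 = 77/52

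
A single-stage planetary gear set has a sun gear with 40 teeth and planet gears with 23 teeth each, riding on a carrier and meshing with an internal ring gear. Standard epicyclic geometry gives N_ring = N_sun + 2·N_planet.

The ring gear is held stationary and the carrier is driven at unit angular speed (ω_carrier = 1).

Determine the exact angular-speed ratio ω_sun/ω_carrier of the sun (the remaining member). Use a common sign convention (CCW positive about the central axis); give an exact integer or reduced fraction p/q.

63/20

N_ring = 40 + 2·23 = 86
40(ω_s−ω_c) = −86(ω_r−ω_c),  ω_r=0, ω_c=1
ω_s = 1 − (86/40)(0−1) = 63/20
ω_s/ω_c = 63/20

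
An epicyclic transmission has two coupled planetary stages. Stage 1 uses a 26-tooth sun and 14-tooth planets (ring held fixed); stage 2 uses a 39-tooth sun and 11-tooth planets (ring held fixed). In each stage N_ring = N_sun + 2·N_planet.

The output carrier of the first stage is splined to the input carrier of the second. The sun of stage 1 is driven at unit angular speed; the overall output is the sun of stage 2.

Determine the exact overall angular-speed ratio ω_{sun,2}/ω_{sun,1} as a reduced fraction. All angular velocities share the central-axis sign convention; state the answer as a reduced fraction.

Stage 1: N_ring = 26 + 2·14 = 54
Stage 1: 26(ω_s−ω_c) = −54(ω_r−ω_c),  ω_r=0, ω_s=1
Stage 1: 26(1−ω_c) = −54(0−ω_c)  ⇒  80ω_c = 26  ⇒  ω_c = 13/40
  ⇒ ω_c¹/ω_s¹ = 13/40
Stage 2: N_ring = 39 + 2·11 = 61
Stage 2: 39(ω_s−ω_c) = −61(ω_r−ω_c),  ω_r=0, ω_c=1
Stage 2: ω_s = 1 − (61/39)(0−1) = 100/39
  ⇒ ω_s²/ω_c² = 100/39
Coupling ω_c² = ω_c¹ ⇒ overall = 13/40 × 100/39 = 5/6

5/6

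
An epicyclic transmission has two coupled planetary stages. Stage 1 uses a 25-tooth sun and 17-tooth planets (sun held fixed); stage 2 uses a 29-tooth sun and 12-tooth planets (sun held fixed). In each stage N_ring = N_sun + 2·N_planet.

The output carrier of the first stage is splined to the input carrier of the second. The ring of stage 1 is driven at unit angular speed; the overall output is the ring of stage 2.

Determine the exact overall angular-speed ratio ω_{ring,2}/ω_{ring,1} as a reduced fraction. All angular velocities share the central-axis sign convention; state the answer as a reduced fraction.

Stage 1: N_ring = 25 + 2·17 = 59
Stage 1: 25(ω_s−ω_c) = −59(ω_r−ω_c),  ω_s=0, ω_r=1
Stage 1: 25(0−ω_c) = −59(1−ω_c)  ⇒  84ω_c = 59  ⇒  ω_c = 59/84
  ⇒ ω_c¹/ω_r¹ = 59/84
Stage 2: N_ring = 29 + 2·12 = 53
Stage 2: 29(ω_s−ω_c) = −53(ω_r−ω_c),  ω_s=0, ω_c=1
Stage 2: ω_r = 1 − (29/53)(0−1) = 82/53
  ⇒ ω_r²/ω_c² = 82/53
Coupling ω_c² = ω_c¹ ⇒ overall = 59/84 × 82/53 = 2419/2226

2419/2226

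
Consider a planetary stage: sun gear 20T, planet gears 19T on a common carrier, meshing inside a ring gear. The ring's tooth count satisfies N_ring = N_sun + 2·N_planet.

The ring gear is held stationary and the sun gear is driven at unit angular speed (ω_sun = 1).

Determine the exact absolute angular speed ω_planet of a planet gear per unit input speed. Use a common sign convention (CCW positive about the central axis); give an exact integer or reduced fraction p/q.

N_ring = 20 + 2·19 = 58
20(ω_s−ω_c) = −58(ω_r−ω_c),  ω_r=0, ω_s=1
20(1−ω_c) = −58(0−ω_c)  ⇒  78ω_c = 20  ⇒  ω_c = 10/39
sun–planet: 20·(1−10/39) = −19·(ω_p−ω_c)  ⇒  ω_p−ω_c = −(20/19)·(29/39) = -580/741
ω_p = 10/39 − 580/741 = -10/19

-10/19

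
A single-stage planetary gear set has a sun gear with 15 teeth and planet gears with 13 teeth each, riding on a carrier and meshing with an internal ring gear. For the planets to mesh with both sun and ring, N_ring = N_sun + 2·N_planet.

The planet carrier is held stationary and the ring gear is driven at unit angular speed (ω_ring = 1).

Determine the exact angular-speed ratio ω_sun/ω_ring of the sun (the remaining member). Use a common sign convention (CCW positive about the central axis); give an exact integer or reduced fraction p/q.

-41/15

N_ring = 15 + 2·13 = 41
15(ω_s−ω_c) = −41(ω_r−ω_c),  ω_c=0, ω_r=1
ω_s = 0 − (41/15)(1−0) = -41/15
ω_s/ω_r = -41/15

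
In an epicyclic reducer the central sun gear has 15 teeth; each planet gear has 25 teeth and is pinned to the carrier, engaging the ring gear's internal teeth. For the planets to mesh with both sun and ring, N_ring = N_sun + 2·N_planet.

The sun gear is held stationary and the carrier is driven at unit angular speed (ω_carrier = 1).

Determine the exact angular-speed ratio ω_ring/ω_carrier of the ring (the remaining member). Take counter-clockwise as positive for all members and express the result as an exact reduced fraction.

16/13

N_ring = 15 + 2·25 = 65
15(ω_s−ω_c) = −65(ω_r−ω_c),  ω_s=0, ω_c=1
ω_r = 1 − (15/65)(0−1) = 16/13
ω_r/ω_c = 16/13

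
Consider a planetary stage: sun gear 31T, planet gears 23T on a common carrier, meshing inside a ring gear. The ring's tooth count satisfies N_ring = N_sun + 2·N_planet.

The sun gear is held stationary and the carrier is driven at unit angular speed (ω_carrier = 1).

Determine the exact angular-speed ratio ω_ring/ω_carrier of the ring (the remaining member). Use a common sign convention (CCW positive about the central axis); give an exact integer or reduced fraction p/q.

N_ring = 31 + 2·23 = 77
31(ω_s−ω_c) = −77(ω_r−ω_c),  ω_s=0, ω_c=1
ω_r = 1 − (31/77)(0−1) = 108/77
ω_r/ω_c = 108/77

108/77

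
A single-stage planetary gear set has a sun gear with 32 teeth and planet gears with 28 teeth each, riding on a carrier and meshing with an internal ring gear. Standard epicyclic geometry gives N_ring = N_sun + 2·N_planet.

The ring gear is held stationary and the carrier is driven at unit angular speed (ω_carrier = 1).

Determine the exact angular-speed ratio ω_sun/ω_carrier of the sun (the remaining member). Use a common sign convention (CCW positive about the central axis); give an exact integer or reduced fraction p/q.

N_ring = 32 + 2·28 = 88
32(ω_s−ω_c) = −88(ω_r−ω_c),  ω_r=0, ω_c=1
ω_s = 1 − (88/32)(0−1) = 15/4
ω_s/ω_c = 15/4

15/4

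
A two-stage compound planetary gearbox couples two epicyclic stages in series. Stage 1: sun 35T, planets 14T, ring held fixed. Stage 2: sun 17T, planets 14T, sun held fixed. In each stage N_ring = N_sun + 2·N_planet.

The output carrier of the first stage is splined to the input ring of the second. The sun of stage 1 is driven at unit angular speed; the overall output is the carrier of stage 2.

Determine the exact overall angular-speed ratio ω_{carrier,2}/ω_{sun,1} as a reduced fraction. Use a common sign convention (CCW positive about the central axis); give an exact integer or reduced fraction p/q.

225/868

Stage 1: N_ring = 35 + 2·14 = 63
Stage 1: 35(ω_s−ω_c) = −63(ω_r−ω_c),  ω_r=0, ω_s=1
Stage 1: 35(1−ω_c) = −63(0−ω_c)  ⇒  98ω_c = 35  ⇒  ω_c = 5/14
  ⇒ ω_c¹/ω_s¹ = 5/14
Stage 2: N_ring = 17 + 2·14 = 45
Stage 2: 17(ω_s−ω_c) = −45(ω_r−ω_c),  ω_s=0, ω_r=1
Stage 2: 17(0−ω_c) = −45(1−ω_c)  ⇒  62ω_c = 45  ⇒  ω_c = 45/62
  ⇒ ω_c²/ω_r² = 45/62
Coupling ω_r² = ω_c¹ ⇒ overall = 5/14 × 45/62 = 225/868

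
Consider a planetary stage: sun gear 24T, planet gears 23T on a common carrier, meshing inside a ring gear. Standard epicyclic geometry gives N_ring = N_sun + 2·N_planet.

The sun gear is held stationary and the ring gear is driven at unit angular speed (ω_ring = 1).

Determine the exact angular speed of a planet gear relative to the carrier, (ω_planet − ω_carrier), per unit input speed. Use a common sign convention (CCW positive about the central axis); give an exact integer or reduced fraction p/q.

N_ring = 24 + 2·23 = 70
24(ω_s−ω_c) = −70(ω_r−ω_c),  ω_s=0, ω_r=1
24(0−ω_c) = −70(1−ω_c)  ⇒  94ω_c = 70  ⇒  ω_c = 35/47
sun–planet: 24·(0−35/47) = −23·(ω_p−ω_c)  ⇒  ω_p−ω_c = −(24/23)·(-35/47) = 840/1081

840/1081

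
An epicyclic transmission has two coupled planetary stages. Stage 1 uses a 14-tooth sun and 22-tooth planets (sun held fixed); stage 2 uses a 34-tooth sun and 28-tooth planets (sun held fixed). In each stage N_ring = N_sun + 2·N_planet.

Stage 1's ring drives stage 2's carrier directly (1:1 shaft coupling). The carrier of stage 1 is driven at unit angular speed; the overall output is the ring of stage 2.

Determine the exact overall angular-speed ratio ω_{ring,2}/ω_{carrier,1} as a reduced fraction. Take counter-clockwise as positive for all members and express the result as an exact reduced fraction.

Stage 1: N_ring = 14 + 2·22 = 58
Stage 1: 14(ω_s−ω_c) = −58(ω_r−ω_c),  ω_s=0, ω_c=1
Stage 1: ω_r = 1 − (14/58)(0−1) = 36/29
  ⇒ ω_r¹/ω_c¹ = 36/29
Stage 2: N_ring = 34 + 2·28 = 90
Stage 2: 34(ω_s−ω_c) = −90(ω_r−ω_c),  ω_s=0, ω_c=1
Stage 2: ω_r = 1 − (34/90)(0−1) = 62/45
  ⇒ ω_r²/ω_c² = 62/45
Coupling ω_c² = ω_r¹ ⇒ overall = 36/29 × 62/45 = 248/145

248/145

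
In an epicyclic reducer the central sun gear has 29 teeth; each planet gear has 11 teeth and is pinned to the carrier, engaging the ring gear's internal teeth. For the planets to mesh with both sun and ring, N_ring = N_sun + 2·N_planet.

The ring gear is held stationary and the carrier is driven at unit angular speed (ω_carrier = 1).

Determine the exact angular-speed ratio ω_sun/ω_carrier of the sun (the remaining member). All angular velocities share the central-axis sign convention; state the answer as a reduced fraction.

N_ring = 29 + 2·11 = 51
29(ω_s−ω_c) = −51(ω_r−ω_c),  ω_r=0, ω_c=1
ω_s = 1 − (51/29)(0−1) = 80/29
ω_s/ω_c = 80/29

80/29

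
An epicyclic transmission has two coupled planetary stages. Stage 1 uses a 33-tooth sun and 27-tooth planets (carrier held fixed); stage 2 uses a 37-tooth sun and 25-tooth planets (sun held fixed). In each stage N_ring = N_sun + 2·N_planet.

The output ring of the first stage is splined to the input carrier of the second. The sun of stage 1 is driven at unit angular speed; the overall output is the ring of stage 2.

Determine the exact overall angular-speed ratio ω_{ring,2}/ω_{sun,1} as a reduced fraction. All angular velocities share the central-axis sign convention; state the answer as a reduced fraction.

-1364/2523

Stage 1: N_ring = 33 + 2·27 = 87
Stage 1: 33(ω_s−ω_c) = −87(ω_r−ω_c),  ω_c=0, ω_s=1
Stage 1: ω_r = 0 − (33/87)(1−0) = -11/29
  ⇒ ω_r¹/ω_s¹ = -11/29
Stage 2: N_ring = 37 + 2·25 = 87
Stage 2: 37(ω_s−ω_c) = −87(ω_r−ω_c),  ω_s=0, ω_c=1
Stage 2: ω_r = 1 − (37/87)(0−1) = 124/87
  ⇒ ω_r²/ω_c² = 124/87
Coupling ω_c² = ω_r¹ ⇒ overall = -11/29 × 124/87 = -1364/2523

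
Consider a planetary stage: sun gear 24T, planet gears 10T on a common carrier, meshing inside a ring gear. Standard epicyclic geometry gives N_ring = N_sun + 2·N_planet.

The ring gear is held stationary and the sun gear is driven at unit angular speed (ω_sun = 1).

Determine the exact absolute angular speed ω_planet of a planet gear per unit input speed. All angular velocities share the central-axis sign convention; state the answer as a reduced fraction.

N_ring = 24 + 2·10 = 44
24(ω_s−ω_c) = −44(ω_r−ω_c),  ω_r=0, ω_s=1
24(1−ω_c) = −44(0−ω_c)  ⇒  68ω_c = 24  ⇒  ω_c = 6/17
sun–planet: 24·(1−6/17) = −10·(ω_p−ω_c)  ⇒  ω_p−ω_c = −(24/10)·(11/17) = -132/85
ω_p = 6/17 − 132/85 = -6/5

-6/5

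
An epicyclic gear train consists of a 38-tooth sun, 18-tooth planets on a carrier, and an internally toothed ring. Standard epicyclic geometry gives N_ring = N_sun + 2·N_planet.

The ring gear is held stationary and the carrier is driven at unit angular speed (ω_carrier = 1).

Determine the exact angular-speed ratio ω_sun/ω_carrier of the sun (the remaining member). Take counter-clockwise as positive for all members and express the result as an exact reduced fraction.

56/19

N_ring = 38 + 2·18 = 74
38(ω_s−ω_c) = −74(ω_r−ω_c),  ω_r=0, ω_c=1
ω_s = 1 − (74/38)(0−1) = 56/19
ω_s/ω_c = 56/19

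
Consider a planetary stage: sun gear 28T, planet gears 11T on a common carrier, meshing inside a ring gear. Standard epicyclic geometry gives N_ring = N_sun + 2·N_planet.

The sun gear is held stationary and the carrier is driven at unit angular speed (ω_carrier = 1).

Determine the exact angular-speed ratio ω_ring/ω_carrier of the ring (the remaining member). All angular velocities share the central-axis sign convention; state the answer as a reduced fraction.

39/25

N_ring = 28 + 2·11 = 50
28(ω_s−ω_c) = −50(ω_r−ω_c),  ω_s=0, ω_c=1
ω_r = 1 − (28/50)(0−1) = 39/25
ω_r/ω_c = 39/25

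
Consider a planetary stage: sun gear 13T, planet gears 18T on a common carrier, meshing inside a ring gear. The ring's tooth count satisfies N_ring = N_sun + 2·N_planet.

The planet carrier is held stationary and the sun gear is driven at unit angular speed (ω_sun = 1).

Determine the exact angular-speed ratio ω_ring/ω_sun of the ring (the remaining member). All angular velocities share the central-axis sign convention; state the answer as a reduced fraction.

-13/49

N_ring = 13 + 2·18 = 49
13(ω_s−ω_c) = −49(ω_r−ω_c),  ω_c=0, ω_s=1
ω_r = 0 − (13/49)(1−0) = -13/49
ω_r/ω_s = -13/49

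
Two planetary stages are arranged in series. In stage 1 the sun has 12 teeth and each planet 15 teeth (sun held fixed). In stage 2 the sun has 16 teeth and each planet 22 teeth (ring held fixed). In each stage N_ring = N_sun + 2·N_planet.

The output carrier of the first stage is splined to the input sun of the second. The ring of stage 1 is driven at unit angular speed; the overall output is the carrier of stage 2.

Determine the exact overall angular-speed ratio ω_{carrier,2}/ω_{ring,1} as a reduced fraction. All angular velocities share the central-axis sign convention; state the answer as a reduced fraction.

28/171

Stage 1: N_ring = 12 + 2·15 = 42
Stage 1: 12(ω_s−ω_c) = −42(ω_r−ω_c),  ω_s=0, ω_r=1
Stage 1: 12(0−ω_c) = −42(1−ω_c)  ⇒  54ω_c = 42  ⇒  ω_c = 7/9
  ⇒ ω_c¹/ω_r¹ = 7/9
Stage 2: N_ring = 16 + 2·22 = 60
Stage 2: 16(ω_s−ω_c) = −60(ω_r−ω_c),  ω_r=0, ω_s=1
Stage 2: 16(1−ω_c) = −60(0−ω_c)  ⇒  76ω_c = 16  ⇒  ω_c = 4/19
  ⇒ ω_c²/ω_s² = 4/19
Coupling ω_s² = ω_c¹ ⇒ overall = 7/9 × 4/19 = 28/171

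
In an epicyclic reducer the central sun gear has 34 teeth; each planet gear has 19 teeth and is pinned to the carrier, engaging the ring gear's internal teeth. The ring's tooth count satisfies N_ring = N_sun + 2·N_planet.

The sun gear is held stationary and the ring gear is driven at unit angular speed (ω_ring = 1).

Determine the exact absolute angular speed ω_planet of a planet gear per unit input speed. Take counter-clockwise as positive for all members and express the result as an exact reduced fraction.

N_ring = 34 + 2·19 = 72
34(ω_s−ω_c) = −72(ω_r−ω_c),  ω_s=0, ω_r=1
34(0−ω_c) = −72(1−ω_c)  ⇒  106ω_c = 72  ⇒  ω_c = 36/53
sun–planet: 34·(0−36/53) = −19·(ω_p−ω_c)  ⇒  ω_p−ω_c = −(34/19)·(-36/53) = 1224/1007
ω_p = 36/53 + 1224/1007 = 36/19

36/19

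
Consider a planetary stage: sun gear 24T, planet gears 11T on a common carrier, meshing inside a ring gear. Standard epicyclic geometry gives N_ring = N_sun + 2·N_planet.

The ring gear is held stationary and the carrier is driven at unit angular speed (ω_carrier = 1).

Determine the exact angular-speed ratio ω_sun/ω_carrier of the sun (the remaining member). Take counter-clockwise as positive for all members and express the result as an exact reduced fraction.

35/12

N_ring = 24 + 2·11 = 46
24(ω_s−ω_c) = −46(ω_r−ω_c),  ω_r=0, ω_c=1
ω_s = 1 − (46/24)(0−1) = 35/12
ω_s/ω_c = 35/12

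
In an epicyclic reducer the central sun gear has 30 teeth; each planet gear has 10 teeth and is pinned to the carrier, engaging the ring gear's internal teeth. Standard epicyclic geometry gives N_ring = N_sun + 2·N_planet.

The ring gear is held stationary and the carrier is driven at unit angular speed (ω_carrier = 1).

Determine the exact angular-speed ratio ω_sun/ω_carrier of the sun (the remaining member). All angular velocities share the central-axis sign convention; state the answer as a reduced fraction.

8/3

N_ring = 30 + 2·10 = 50
30(ω_s−ω_c) = −50(ω_r−ω_c),  ω_r=0, ω_c=1
ω_s = 1 − (50/30)(0−1) = 8/3
ω_s/ω_c = 8/3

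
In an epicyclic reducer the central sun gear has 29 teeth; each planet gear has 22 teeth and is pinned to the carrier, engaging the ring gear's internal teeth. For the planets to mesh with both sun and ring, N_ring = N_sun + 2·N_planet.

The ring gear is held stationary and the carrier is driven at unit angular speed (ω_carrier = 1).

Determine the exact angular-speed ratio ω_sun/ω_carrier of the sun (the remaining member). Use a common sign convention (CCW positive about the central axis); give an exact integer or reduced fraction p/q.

N_ring = 29 + 2·22 = 73
29(ω_s−ω_c) = −73(ω_r−ω_c),  ω_r=0, ω_c=1
ω_s = 1 − (73/29)(0−1) = 102/29
ω_s/ω_c = 102/29

102/29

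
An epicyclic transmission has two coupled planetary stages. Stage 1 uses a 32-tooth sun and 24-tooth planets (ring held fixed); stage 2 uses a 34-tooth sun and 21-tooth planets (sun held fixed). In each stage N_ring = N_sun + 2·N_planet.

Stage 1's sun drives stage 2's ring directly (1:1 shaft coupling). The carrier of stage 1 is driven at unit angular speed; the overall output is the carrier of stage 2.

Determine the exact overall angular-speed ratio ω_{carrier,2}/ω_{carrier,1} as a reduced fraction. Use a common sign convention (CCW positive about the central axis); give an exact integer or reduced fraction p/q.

133/55

Stage 1: N_ring = 32 + 2·24 = 80
Stage 1: 32(ω_s−ω_c) = −80(ω_r−ω_c),  ω_r=0, ω_c=1
Stage 1: ω_s = 1 − (80/32)(0−1) = 7/2
  ⇒ ω_s¹/ω_c¹ = 7/2
Stage 2: N_ring = 34 + 2·21 = 76
Stage 2: 34(ω_s−ω_c) = −76(ω_r−ω_c),  ω_s=0, ω_r=1
Stage 2: 34(0−ω_c) = −76(1−ω_c)  ⇒  110ω_c = 76  ⇒  ω_c = 38/55
  ⇒ ω_c²/ω_r² = 38/55
Coupling ω_r² = ω_s¹ ⇒ overall = 7/2 × 38/55 = 133/55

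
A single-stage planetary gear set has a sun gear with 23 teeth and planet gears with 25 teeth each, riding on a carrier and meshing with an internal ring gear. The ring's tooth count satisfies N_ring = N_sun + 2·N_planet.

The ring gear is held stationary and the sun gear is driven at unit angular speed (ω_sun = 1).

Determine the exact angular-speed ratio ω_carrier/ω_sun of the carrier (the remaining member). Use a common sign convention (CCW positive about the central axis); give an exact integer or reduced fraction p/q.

23/96

N_ring = 23 + 2·25 = 73
23(ω_s−ω_c) = −73(ω_r−ω_c),  ω_r=0, ω_s=1
23(1−ω_c) = −73(0−ω_c)  ⇒  96ω_c = 23  ⇒  ω_c = 23/96
ω_c/ω_s = 23/96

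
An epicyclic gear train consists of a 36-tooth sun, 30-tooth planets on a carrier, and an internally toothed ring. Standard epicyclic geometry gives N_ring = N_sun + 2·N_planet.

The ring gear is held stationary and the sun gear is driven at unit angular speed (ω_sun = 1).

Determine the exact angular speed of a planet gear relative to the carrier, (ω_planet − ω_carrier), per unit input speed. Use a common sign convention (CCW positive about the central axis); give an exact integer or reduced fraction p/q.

-48/55

N_ring = 36 + 2·30 = 96
36(ω_s−ω_c) = −96(ω_r−ω_c),  ω_r=0, ω_s=1
36(1−ω_c) = −96(0−ω_c)  ⇒  132ω_c = 36  ⇒  ω_c = 3/11
sun–planet: 36·(1−3/11) = −30·(ω_p−ω_c)  ⇒  ω_p−ω_c = −(36/30)·(8/11) = -48/55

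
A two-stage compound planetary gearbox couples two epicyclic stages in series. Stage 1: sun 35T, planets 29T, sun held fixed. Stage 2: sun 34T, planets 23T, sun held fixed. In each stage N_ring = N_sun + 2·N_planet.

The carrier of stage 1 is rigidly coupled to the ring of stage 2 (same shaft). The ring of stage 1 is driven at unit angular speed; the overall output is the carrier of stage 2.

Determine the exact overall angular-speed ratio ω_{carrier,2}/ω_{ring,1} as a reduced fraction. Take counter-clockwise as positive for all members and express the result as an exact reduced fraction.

155/304

Stage 1: N_ring = 35 + 2·29 = 93
Stage 1: 35(ω_s−ω_c) = −93(ω_r−ω_c),  ω_s=0, ω_r=1
Stage 1: 35(0−ω_c) = −93(1−ω_c)  ⇒  128ω_c = 93  ⇒  ω_c = 93/128
  ⇒ ω_c¹/ω_r¹ = 93/128
Stage 2: N_ring = 34 + 2·23 = 80
Stage 2: 34(ω_s−ω_c) = −80(ω_r−ω_c),  ω_s=0, ω_r=1
Stage 2: 34(0−ω_c) = −80(1−ω_c)  ⇒  114ω_c = 80  ⇒  ω_c = 40/57
  ⇒ ω_c²/ω_r² = 40/57
Coupling ω_r² = ω_c¹ ⇒ overall = 93/128 × 40/57 = 155/304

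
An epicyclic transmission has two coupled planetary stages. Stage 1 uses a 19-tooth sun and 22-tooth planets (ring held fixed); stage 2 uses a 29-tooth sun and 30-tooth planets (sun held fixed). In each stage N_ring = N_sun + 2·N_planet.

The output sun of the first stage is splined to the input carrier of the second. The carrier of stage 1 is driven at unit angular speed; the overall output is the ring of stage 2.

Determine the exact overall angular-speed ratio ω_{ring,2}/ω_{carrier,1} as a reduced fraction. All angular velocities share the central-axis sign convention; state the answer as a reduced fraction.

9676/1691

Stage 1: N_ring = 19 + 2·22 = 63
Stage 1: 19(ω_s−ω_c) = −63(ω_r−ω_c),  ω_r=0, ω_c=1
Stage 1: ω_s = 1 − (63/19)(0−1) = 82/19
  ⇒ ω_s¹/ω_c¹ = 82/19
Stage 2: N_ring = 29 + 2·30 = 89
Stage 2: 29(ω_s−ω_c) = −89(ω_r−ω_c),  ω_s=0, ω_c=1
Stage 2: ω_r = 1 − (29/89)(0−1) = 118/89
  ⇒ ω_r²/ω_c² = 118/89
Coupling ω_c² = ω_s¹ ⇒ overall = 82/19 × 118/89 = 9676/1691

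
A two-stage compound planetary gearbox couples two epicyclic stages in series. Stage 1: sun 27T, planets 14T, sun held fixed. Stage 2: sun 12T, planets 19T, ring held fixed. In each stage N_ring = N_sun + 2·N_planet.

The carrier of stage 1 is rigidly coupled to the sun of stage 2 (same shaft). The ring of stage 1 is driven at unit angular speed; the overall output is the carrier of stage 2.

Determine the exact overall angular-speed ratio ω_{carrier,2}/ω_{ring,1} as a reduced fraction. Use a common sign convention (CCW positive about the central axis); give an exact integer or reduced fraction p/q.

165/1271

Stage 1: N_ring = 27 + 2·14 = 55
Stage 1: 27(ω_s−ω_c) = −55(ω_r−ω_c),  ω_s=0, ω_r=1
Stage 1: 27(0−ω_c) = −55(1−ω_c)  ⇒  82ω_c = 55  ⇒  ω_c = 55/82
  ⇒ ω_c¹/ω_r¹ = 55/82
Stage 2: N_ring = 12 + 2·19 = 50
Stage 2: 12(ω_s−ω_c) = −50(ω_r−ω_c),  ω_r=0, ω_s=1
Stage 2: 12(1−ω_c) = −50(0−ω_c)  ⇒  62ω_c = 12  ⇒  ω_c = 6/31
  ⇒ ω_c²/ω_s² = 6/31
Coupling ω_s² = ω_c¹ ⇒ overall = 55/82 × 6/31 = 165/1271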